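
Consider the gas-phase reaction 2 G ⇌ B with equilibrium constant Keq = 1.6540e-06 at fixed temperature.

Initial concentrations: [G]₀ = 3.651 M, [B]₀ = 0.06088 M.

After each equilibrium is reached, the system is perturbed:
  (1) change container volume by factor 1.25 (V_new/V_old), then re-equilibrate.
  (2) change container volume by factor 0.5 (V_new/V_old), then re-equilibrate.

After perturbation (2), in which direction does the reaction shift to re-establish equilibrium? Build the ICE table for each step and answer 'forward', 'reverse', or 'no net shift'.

Q₀ = 0.004567 vs Keq = 1.6540e-06 ⇒ Q>K, reverse
Step 1:
                  G         B
  Initial     3.651   0.06088
  Change     0.1217  -0.06086
  Equil       3.773 2.3542e-05
  solve Keq expr → x = -0.06086; check Q = 1.6540e-06
Then change container volume by factor 1.25 (V_new/V_old).
Step 2:
                  G         B
  Initial     3.018 1.8834e-05
  Change  7.5333e-06 -3.7666e-06
  Equil       3.018 1.5067e-05
  solve Keq expr → x = -3.7666e-06; check Q = 1.6540e-06
Then change container volume by factor 0.5 (V_new/V_old).
Step 3:
                  G         B
  Initial     6.036 3.0134e-05
  Change  -6.0265e-05 3.0133e-05
  Equil       6.036 6.0267e-05
  solve Keq expr → x = 3.0133e-05; check Q = 1.6540e-06

Direction: forward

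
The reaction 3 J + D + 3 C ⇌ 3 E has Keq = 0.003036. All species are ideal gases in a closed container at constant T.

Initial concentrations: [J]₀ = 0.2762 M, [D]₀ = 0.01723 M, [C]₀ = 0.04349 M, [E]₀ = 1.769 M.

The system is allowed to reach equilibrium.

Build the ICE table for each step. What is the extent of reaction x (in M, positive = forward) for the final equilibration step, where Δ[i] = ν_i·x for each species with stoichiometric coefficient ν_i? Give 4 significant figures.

x = -0.4886 M

Q₀ = 1.8538e+08 vs Keq = 0.003036 ⇒ Q>K, reverse
Step 1:
                   J          D          C          E
  I           0.2762    0.01723    0.04349      1.769
  C            1.466     0.4886      1.466     -1.466
  E            1.742     0.5058      1.509     0.3033
  solve Keq expr → x = -0.4886; check Q = 0.003036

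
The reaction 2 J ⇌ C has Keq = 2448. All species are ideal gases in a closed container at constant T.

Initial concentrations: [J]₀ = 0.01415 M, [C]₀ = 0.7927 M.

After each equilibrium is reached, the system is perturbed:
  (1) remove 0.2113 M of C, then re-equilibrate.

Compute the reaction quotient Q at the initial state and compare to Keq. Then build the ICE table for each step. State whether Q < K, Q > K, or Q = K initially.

Q₀ = 3959; Q > K (proceeds reverse)

Q₀ = 3959 vs Keq = 2448 ⇒ Q>K, reverse
Step 1:
                  J         C
  init      0.01415    0.7927
  Δ        0.003823 -0.001912
  eq        0.01797    0.7908
  solve Keq expr → x = -0.001912; check Q = 2448
Then remove 0.2113 M of C.
Step 2:
                  J         C
  init      0.01797    0.5795
  Δ        -0.00257  0.001285
  eq         0.0154    0.5808
  solve Keq expr → x = 0.001285; check Q = 2448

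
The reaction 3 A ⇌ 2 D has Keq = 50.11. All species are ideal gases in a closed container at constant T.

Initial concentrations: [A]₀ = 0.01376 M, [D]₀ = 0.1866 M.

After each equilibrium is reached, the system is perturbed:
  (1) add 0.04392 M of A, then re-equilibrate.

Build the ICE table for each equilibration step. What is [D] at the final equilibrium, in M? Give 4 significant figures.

Q₀ = 1.3365e+04 vs Keq = 50.11 ⇒ Q>K, reverse
Step 1:
                    A           D
  I           0.01376      0.1866
  C           0.06135     -0.0409
  E           0.07511      0.1457
  solve Keq expr → x = -0.02045; check Q = 50.11
Then add 0.04392 M of A.
Step 2:
                    A           D
  I             0.119      0.1457
  C           -0.0359     0.02394
  E           0.08312      0.1696
  solve Keq expr → x = 0.01197; check Q = 50.11

[D]_eq = 0.1696 M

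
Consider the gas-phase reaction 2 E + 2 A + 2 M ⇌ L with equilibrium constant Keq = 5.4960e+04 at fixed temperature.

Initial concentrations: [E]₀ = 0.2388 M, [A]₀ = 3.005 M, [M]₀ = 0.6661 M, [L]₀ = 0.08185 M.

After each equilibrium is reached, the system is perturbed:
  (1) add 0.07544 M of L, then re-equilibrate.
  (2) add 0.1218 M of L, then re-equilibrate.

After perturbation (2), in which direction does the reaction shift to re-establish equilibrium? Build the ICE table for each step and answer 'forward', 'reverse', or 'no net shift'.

Direction: reverse

Q₀ = 0.3582 vs Keq = 5.4960e+04 ⇒ Q<K, forward
Step 1:
                  E         A         M         L
  init       0.2388     3.005    0.6661   0.08185
  Δ         -0.2372   -0.2372   -0.2372    0.1186
  eq       0.001609     2.768    0.4289    0.2004
  solve Keq expr → x = 0.1186; check Q = 5.4960e+04
Then add 0.07544 M of L.
Step 2:
                  E         A         M         L
  init     0.001609     2.768    0.4289    0.2759
  Δ       2.7672e-04 2.7672e-04 2.7672e-04 -1.3836e-04
  eq       0.001885     2.768    0.4292    0.2757
  solve Keq expr → x = -1.3836e-04; check Q = 5.4960e+04
Then add 0.1218 M of L.
Step 3:
                  E         A         M         L
  init     0.001885     2.768    0.4292    0.3975
  Δ       3.7561e-04 3.7561e-04 3.7561e-04 -1.8780e-04
  eq       0.002261     2.768    0.4296    0.3974
  solve Keq expr → x = -1.8780e-04; check Q = 5.4960e+04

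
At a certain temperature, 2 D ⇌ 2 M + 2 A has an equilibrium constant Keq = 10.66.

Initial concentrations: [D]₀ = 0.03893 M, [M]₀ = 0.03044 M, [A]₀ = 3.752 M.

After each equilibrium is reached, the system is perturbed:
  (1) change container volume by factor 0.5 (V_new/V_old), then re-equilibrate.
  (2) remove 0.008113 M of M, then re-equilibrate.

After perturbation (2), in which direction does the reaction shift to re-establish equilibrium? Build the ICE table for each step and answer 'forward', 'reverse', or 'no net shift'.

Q₀ = 8.607 vs Keq = 10.66 ⇒ Q<K, forward
Step 1:
                    D           M           A
  I           0.03893     0.03044       3.752
  C         -0.001829    0.001829    0.001829
  E            0.0371     0.03227       3.754
  solve Keq expr → x = 9.1458e-04; check Q = 10.66
Then change container volume by factor 0.5 (V_new/V_old).
Step 2:
                    D           M           A
  I            0.0742     0.06454       7.508
  C            0.0224     -0.0224     -0.0224
  E            0.0966     0.04214       7.485
  solve Keq expr → x = -0.0112; check Q = 10.66
Then remove 0.008113 M of M.
Step 3:
                    D           M           A
  I            0.0966     0.03402       7.485
  C         -0.005628    0.005628    0.005628
  E           0.09097     0.03965       7.491
  solve Keq expr → x = 0.002814; check Q = 10.66

Direction: forward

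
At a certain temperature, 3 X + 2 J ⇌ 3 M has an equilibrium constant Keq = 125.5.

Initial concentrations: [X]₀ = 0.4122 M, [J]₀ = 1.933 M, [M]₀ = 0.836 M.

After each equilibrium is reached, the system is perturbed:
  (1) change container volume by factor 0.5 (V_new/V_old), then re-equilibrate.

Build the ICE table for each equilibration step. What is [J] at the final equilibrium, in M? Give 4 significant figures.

Q₀ = 2.233 vs Keq = 125.5 ⇒ Q<K, forward
Step 1:
                   X          J          M
  Initial     0.4122      1.933      0.836
  Change     -0.2617    -0.1745     0.2617
  Equil       0.1505      1.759      1.098
  solve Keq expr → x = 0.08724; check Q = 125.5
Then change container volume by factor 0.5 (V_new/V_old).
Step 2:
                   X          J          M
  Initial      0.301      3.517      2.195
  Change     -0.1002   -0.06678     0.1002
  Equil       0.2008       3.45      2.296
  solve Keq expr → x = 0.03339; check Q = 125.5

[J]_eq = 3.45 M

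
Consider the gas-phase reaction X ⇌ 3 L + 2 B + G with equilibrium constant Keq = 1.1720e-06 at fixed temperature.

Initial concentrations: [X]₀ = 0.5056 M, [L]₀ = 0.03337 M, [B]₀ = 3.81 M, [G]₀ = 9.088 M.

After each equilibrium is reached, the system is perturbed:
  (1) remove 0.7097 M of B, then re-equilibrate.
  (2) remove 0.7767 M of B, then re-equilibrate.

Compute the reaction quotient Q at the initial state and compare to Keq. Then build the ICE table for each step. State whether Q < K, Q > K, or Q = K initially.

Q₀ = 0.009696 vs Keq = 1.1720e-06 ⇒ Q>K, reverse
Step 1:
                  X         L         B         G
  Initial    0.5056   0.03337      3.81     9.088
  Change    0.01057   -0.0317  -0.02113  -0.01057
  Equil      0.5162  0.001668     3.789     9.077
  solve Keq expr → x = -0.01057; check Q = 1.1720e-06
Then remove 0.7097 M of B.
Step 2:
                  X         L         B         G
  Initial    0.5162  0.001668     3.079     9.077
  Change  -8.2399e-05 2.4720e-04 1.6480e-04 8.2399e-05
  Equil      0.5161  0.001915     3.079     9.078
  solve Keq expr → x = 8.2399e-05; check Q = 1.1720e-06
Then remove 0.7767 M of B.
Step 3:
                  X         L         B         G
  Initial    0.5161  0.001915     2.303     9.078
  Change  -1.3638e-04 4.0915e-04 2.7277e-04 1.3638e-04
  Equil      0.5159  0.002325     2.303     9.078
  solve Keq expr → x = 1.3638e-04; check Q = 1.1720e-06

Q₀ = 0.009696; Q > K (proceeds reverse)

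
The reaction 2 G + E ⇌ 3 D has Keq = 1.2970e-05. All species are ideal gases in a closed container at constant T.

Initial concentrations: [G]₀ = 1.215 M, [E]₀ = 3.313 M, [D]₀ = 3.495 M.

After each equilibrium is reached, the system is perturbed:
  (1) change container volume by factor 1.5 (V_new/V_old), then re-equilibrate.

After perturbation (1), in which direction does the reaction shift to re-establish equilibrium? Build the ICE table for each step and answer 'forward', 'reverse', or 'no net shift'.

Direction: no net shift

Q₀ = 8.729 vs Keq = 1.2970e-05 ⇒ Q>K, reverse
Step 1:
                   G          E          D
  I            1.215      3.313      3.495
  C            2.271      1.135     -3.406
  E            3.486      4.448    0.08883
  solve Keq expr → x = -1.135; check Q = 1.2970e-05
Then change container volume by factor 1.5 (V_new/V_old).
Step 2:
                   G          E          D
  I            2.324      2.966    0.05922
  C                0          0          0
  E            2.324      2.966    0.05922
  solve Keq expr → x = 0; check Q = 1.2970e-05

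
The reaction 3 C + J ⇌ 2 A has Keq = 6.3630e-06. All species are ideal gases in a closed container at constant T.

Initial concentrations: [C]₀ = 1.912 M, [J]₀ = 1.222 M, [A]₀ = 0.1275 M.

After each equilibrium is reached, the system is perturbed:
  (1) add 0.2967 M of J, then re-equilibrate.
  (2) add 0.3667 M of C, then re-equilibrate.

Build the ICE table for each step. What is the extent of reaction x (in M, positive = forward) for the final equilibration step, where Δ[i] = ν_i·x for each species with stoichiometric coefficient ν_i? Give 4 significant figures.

x = 0.001296 M

Q₀ = 0.001903 vs Keq = 6.3630e-06 ⇒ Q>K, reverse
Step 1:
                   C          J          A
  init         1.912      1.222     0.1275
  Δ           0.1783    0.05944    -0.1189
  eq            2.09      1.281    0.00863
  solve Keq expr → x = -0.05944; check Q = 6.3630e-06
Then add 0.2967 M of J.
Step 2:
                   C          J          A
  init          2.09      1.578    0.00863
  Δ        -0.001404 -4.6800e-04 9.3601e-04
  eq           2.089      1.578   0.009566
  solve Keq expr → x = 4.6800e-04; check Q = 6.3630e-06
Then add 0.3667 M of C.
Step 3:
                   C          J          A
  init         2.456      1.578   0.009566
  Δ        -0.003889  -0.001296   0.002592
  eq           2.452      1.576    0.01216
  solve Keq expr → x = 0.001296; check Q = 6.3630e-06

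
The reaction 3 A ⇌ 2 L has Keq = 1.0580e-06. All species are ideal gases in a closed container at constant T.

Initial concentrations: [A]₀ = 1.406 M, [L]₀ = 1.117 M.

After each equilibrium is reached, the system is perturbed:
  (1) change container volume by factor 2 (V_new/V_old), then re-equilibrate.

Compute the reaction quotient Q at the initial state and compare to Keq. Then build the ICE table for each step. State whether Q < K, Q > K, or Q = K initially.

Q₀ = 0.4489 vs Keq = 1.0580e-06 ⇒ Q>K, reverse
Step 1:
                  A         L
  init        1.406     1.117
  Δ           1.667    -1.111
  eq          3.073  0.005541
  solve Keq expr → x = -0.5557; check Q = 1.0580e-06
Then change container volume by factor 2 (V_new/V_old).
Step 2:
                  A         L
  init        1.537  0.002771
  Δ        0.001214 -8.0921e-04
  eq          1.538  0.001962
  solve Keq expr → x = -4.0461e-04; check Q = 1.0580e-06

Q₀ = 0.4489; Q > K (proceeds reverse)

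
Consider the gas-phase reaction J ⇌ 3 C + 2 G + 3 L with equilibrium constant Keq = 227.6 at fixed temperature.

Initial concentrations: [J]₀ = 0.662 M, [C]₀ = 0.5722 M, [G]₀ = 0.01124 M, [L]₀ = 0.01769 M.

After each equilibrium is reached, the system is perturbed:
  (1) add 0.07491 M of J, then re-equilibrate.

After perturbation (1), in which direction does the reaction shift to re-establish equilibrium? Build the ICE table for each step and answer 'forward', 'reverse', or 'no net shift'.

Q₀ = 1.9793e-10 vs Keq = 227.6 ⇒ Q<K, forward
Step 1:
                  J         C         G         L
  init        0.662    0.5722   0.01124   0.01769
  Δ         -0.5072     1.522     1.014     1.522
  eq         0.1548     2.094     1.026     1.539
  solve Keq expr → x = 0.5072; check Q = 227.6
Then add 0.07491 M of J.
Step 2:
                  J         C         G         L
  init       0.2297     2.094     1.026     1.539
  Δ        -0.02151   0.06453   0.04302   0.06453
  eq         0.2082     2.158     1.069     1.604
  solve Keq expr → x = 0.02151; check Q = 227.6

Direction: forward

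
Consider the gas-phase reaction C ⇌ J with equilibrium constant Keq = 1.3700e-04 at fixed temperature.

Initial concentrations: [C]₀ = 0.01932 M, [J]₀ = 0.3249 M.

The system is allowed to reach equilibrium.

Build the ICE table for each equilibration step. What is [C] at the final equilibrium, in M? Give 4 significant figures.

Q₀ = 16.82 vs Keq = 1.3700e-04 ⇒ Q>K, reverse
Step 1:
                   C          J
  Initial    0.01932     0.3249
  Change      0.3249    -0.3249
  Equil       0.3442 4.7152e-05
  solve Keq expr → x = -0.3249; check Q = 1.3700e-04

[C]_eq = 0.3442 M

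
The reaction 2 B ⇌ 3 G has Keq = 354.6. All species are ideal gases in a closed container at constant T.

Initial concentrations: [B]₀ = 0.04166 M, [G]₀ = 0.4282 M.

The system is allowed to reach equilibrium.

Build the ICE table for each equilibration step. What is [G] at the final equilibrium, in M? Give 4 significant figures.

[G]_eq = 0.4654 M

Q₀ = 45.24 vs Keq = 354.6 ⇒ Q<K, forward
Step 1:
                    B           G
  init        0.04166      0.4282
  Δ           -0.0248      0.0372
  eq          0.01686      0.4654
  solve Keq expr → x = 0.0124; check Q = 354.6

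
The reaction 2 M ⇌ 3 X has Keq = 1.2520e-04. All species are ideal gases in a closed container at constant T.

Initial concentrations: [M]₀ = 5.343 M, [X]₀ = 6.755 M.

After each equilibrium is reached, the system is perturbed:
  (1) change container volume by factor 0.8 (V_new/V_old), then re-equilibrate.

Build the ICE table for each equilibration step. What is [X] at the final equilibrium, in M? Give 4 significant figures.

[X]_eq = 0.2641 M

Q₀ = 10.8 vs Keq = 1.2520e-04 ⇒ Q>K, reverse
Step 1:
                    M           X
  init          5.343       6.755
  Δ             4.352      -6.528
  eq            9.695      0.2275
  solve Keq expr → x = -2.176; check Q = 1.2520e-04
Then change container volume by factor 0.8 (V_new/V_old).
Step 2:
                    M           X
  init          12.12      0.2843
  Δ           0.01346    -0.02019
  eq            12.13      0.2641
  solve Keq expr → x = -0.006728; check Q = 1.2520e-04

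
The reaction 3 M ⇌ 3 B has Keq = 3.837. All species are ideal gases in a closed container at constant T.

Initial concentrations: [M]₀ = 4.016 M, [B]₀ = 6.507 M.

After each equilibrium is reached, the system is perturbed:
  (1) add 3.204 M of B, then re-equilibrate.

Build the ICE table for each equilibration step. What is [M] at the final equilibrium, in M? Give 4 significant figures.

Q₀ = 4.254 vs Keq = 3.837 ⇒ Q>K, reverse
Step 1:
                  M         B
  I           4.016     6.507
  C         0.08567  -0.08567
  E           4.102     6.421
  solve Keq expr → x = -0.02856; check Q = 3.837
Then add 3.204 M of B.
Step 2:
                  M         B
  I           4.102     9.625
  C           1.249    -1.249
  E           5.351     8.376
  solve Keq expr → x = -0.4163; check Q = 3.837

[M]_eq = 5.351 M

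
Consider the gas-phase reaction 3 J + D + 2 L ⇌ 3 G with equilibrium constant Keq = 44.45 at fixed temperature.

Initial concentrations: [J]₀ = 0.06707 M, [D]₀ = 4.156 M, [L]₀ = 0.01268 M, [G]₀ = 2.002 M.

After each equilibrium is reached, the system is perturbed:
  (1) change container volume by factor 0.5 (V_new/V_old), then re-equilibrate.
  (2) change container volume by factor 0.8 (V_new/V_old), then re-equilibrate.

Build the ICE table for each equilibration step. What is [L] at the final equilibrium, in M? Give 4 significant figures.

[L]_eq = 0.5023 M

Q₀ = 3.9801e+07 vs Keq = 44.45 ⇒ Q>K, reverse
Step 1:
                  J         D         L         G
  I         0.06707     4.156   0.01268     2.002
  C          0.4812    0.1604    0.3208   -0.4812
  E          0.5483     4.316    0.3335     1.521
  solve Keq expr → x = -0.1604; check Q = 44.45
Then change container volume by factor 0.5 (V_new/V_old).
Step 2:
                  J         D         L         G
  I           1.097     8.633     0.667     3.042
  C         -0.3149    -0.105     -0.21    0.3149
  E          0.7817     8.528     0.457     3.356
  solve Keq expr → x = 0.105; check Q = 44.45
Then change container volume by factor 0.8 (V_new/V_old).
Step 3:
                  J         D         L         G
  I          0.9771     10.66    0.5713     4.196
  C         -0.1035  -0.03449  -0.06897    0.1035
  E          0.8736     10.63    0.5023     4.299
  solve Keq expr → x = 0.03449; check Q = 44.45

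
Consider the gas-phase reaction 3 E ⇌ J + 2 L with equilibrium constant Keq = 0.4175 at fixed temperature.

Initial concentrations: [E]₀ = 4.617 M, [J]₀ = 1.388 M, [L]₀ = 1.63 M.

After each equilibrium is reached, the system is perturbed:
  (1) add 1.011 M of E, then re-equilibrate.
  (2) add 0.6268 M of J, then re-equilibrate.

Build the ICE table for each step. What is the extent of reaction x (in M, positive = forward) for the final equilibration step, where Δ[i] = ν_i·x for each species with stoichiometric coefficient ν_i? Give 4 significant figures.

Q₀ = 0.03747 vs Keq = 0.4175 ⇒ Q<K, forward
Step 1:
                   E          J          L
  Initial      4.617      1.388       1.63
  Change       -1.48     0.4934     0.9869
  Equil        3.137      1.881      2.617
  solve Keq expr → x = 0.4934; check Q = 0.4175
Then add 1.011 M of E.
Step 2:
                   E          J          L
  Initial      4.148      1.881      2.617
  Change     -0.5889     0.1963     0.3926
  Equil        3.559      2.078      3.009
  solve Keq expr → x = 0.1963; check Q = 0.4175
Then add 0.6268 M of J.
Step 3:
                   E          J          L
  Initial      3.559      2.705      3.009
  Change      0.1885   -0.06283    -0.1257
  Equil        3.747      2.642      2.884
  solve Keq expr → x = -0.06283; check Q = 0.4175

x = -0.06283 M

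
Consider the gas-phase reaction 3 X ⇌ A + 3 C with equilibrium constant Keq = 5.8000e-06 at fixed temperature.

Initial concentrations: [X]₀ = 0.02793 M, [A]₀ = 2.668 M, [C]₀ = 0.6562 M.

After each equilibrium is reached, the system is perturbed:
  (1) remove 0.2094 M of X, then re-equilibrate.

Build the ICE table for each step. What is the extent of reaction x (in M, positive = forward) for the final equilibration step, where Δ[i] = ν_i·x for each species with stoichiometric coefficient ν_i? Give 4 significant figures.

x = -9.1750e-04 M

Q₀ = 3.4600e+04 vs Keq = 5.8000e-06 ⇒ Q>K, reverse
Step 1:
                    X           A           C
  init        0.02793       2.668      0.6562
  Δ            0.6472     -0.2157     -0.6472
  eq           0.6751       2.452    0.008995
  solve Keq expr → x = -0.2157; check Q = 5.8000e-06
Then remove 0.2094 M of X.
Step 2:
                    X           A           C
  init         0.4657       2.452    0.008995
  Δ          0.002753 -9.1750e-04   -0.002753
  eq           0.4685       2.451    0.006243
  solve Keq expr → x = -9.1750e-04; check Q = 5.8000e-06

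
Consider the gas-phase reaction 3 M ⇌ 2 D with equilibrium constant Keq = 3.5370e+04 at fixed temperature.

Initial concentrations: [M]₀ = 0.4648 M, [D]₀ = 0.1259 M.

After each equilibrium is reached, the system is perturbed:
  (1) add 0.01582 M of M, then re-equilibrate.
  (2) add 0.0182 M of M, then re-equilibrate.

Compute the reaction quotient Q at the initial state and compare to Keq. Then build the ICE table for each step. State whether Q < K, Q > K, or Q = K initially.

Q₀ = 0.1579 vs Keq = 3.5370e+04 ⇒ Q<K, forward
Step 1:
                   M          D
  I           0.4648     0.1259
  C          -0.4476     0.2984
  E           0.0172     0.4243
  solve Keq expr → x = 0.1492; check Q = 3.5370e+04
Then add 0.01582 M of M.
Step 2:
                   M          D
  I          0.03302     0.4243
  C         -0.01554    0.01036
  E          0.01748     0.4347
  solve Keq expr → x = 0.00518; check Q = 3.5370e+04
Then add 0.0182 M of M.
Step 3:
                   M          D
  I          0.03568     0.4347
  C         -0.01788    0.01192
  E           0.0178     0.4466
  solve Keq expr → x = 0.005961; check Q = 3.5370e+04

Q₀ = 0.1579; Q < K (proceeds forward)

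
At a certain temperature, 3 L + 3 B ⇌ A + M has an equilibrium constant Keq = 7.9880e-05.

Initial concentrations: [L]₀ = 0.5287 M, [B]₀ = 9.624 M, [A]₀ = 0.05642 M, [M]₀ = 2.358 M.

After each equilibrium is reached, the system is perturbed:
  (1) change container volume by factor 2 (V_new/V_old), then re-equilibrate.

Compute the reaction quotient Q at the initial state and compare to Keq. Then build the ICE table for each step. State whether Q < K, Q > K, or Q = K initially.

Q₀ = 0.00101 vs Keq = 7.9880e-05 ⇒ Q>K, reverse
Step 1:
                  L         B         A         M
  init       0.5287     9.624   0.05642     2.358
  Δ          0.1404    0.1404  -0.04678  -0.04678
  eq         0.6691     9.764  0.009636     2.311
  solve Keq expr → x = -0.04678; check Q = 7.9880e-05
Then change container volume by factor 2 (V_new/V_old).
Step 2:
                  L         B         A         M
  init       0.3345     4.882  0.004818     1.156
  Δ         0.01343   0.01343 -0.004475 -0.004475
  eq          0.348     4.896 3.4299e-04     1.151
  solve Keq expr → x = -0.004475; check Q = 7.9880e-05

Q₀ = 0.00101; Q > K (proceeds reverse)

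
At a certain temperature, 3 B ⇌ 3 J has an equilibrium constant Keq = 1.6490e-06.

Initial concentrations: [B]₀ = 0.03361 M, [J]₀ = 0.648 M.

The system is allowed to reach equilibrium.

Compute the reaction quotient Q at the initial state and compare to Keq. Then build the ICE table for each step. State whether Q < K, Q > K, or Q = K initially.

Q₀ = 7167 vs Keq = 1.6490e-06 ⇒ Q>K, reverse
Step 1:
                  B         J
  I         0.03361     0.648
  C            0.64     -0.64
  E          0.6737  0.007959
  solve Keq expr → x = -0.2133; check Q = 1.6490e-06

Q₀ = 7167; Q > K (proceeds reverse)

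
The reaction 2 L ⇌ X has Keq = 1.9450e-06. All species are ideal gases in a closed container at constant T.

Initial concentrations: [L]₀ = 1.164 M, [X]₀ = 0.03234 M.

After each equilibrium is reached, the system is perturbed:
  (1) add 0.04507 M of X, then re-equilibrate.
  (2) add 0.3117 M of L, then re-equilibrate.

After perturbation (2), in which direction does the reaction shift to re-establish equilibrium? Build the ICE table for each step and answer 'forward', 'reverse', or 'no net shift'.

Direction: forward

Q₀ = 0.02387 vs Keq = 1.9450e-06 ⇒ Q>K, reverse
Step 1:
                   L          X
  init         1.164    0.03234
  Δ          0.06467   -0.03234
  eq           1.229 2.9363e-06
  solve Keq expr → x = -0.03234; check Q = 1.9450e-06
Then add 0.04507 M of X.
Step 2:
                   L          X
  init         1.229    0.04507
  Δ          0.09014   -0.04507
  eq           1.319 3.3829e-06
  solve Keq expr → x = -0.04507; check Q = 1.9450e-06
Then add 0.3117 M of L.
Step 3:
                   L          X
  init         1.631 3.3829e-06
  Δ       -3.5761e-06 1.7880e-06
  eq           1.631 5.1709e-06
  solve Keq expr → x = 1.7880e-06; check Q = 1.9450e-06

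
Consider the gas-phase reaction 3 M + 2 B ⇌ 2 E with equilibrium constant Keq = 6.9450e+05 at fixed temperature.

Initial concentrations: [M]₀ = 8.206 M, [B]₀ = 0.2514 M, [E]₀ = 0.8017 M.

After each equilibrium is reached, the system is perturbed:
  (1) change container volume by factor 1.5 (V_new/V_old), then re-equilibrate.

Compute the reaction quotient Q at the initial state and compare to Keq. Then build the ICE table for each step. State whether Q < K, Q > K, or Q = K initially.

Q₀ = 0.0184; Q < K (proceeds forward)

Q₀ = 0.0184 vs Keq = 6.9450e+05 ⇒ Q<K, forward
Step 1:
                   M          B          E
  Initial      8.206     0.2514     0.8017
  Change      -0.377    -0.2513     0.2513
  Equil        7.829 5.7683e-05      1.053
  solve Keq expr → x = 0.1257; check Q = 6.9450e+05
Then change container volume by factor 1.5 (V_new/V_old).
Step 2:
                   M          B          E
  Initial      5.219 3.8456e-05      0.702
  Change  4.8282e-05 3.2188e-05 -3.2188e-05
  Equil        5.219 7.0643e-05      0.702
  solve Keq expr → x = -1.6094e-05; check Q = 6.9450e+05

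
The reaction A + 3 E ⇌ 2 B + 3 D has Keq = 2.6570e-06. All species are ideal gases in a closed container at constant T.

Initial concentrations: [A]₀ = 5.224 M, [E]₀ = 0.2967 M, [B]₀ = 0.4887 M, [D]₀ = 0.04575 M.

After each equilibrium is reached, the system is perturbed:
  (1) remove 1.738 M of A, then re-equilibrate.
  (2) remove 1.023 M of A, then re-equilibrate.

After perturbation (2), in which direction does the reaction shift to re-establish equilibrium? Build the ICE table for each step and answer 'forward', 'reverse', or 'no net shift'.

Direction: reverse

Q₀ = 1.6761e-04 vs Keq = 2.6570e-06 ⇒ Q>K, reverse
Step 1:
                    A           E           B           D
  I             5.224      0.2967      0.4887     0.04575
  C           0.01086     0.03259    -0.02173    -0.03259
  E             5.235      0.3293       0.467     0.01316
  solve Keq expr → x = -0.01086; check Q = 2.6570e-06
Then remove 1.738 M of A.
Step 2:
                    A           E           B           D
  I             3.497      0.3293       0.467     0.01316
  C        5.2746e-04    0.001582   -0.001055   -0.001582
  E             3.497      0.3309      0.4659     0.01157
  solve Keq expr → x = -5.2746e-04; check Q = 2.6570e-06
Then remove 1.023 M of A.
Step 3:
                    A           E           B           D
  I             2.474      0.3309      0.4659     0.01157
  C        4.0354e-04    0.001211 -8.0709e-04   -0.001211
  E             2.475      0.3321      0.4651     0.01036
  solve Keq expr → x = -4.0354e-04; check Q = 2.6570e-06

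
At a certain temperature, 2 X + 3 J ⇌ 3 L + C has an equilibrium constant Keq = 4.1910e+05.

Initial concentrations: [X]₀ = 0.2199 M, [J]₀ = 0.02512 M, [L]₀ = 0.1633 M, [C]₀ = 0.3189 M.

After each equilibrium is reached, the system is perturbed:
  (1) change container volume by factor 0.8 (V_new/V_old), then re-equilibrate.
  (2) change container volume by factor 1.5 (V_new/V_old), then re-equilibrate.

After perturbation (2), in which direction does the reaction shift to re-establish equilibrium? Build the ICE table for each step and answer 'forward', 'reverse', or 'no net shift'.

Q₀ = 1812 vs Keq = 4.1910e+05 ⇒ Q<K, forward
Step 1:
                    X           J           L           C
  Initial      0.2199     0.02512      0.1633      0.3189
  Change     -0.01352    -0.02029     0.02029    0.006762
  Equil        0.2064    0.004833      0.1836      0.3257
  solve Keq expr → x = 0.006762; check Q = 4.1910e+05
Then change container volume by factor 0.8 (V_new/V_old).
Step 2:
                    X           J           L           C
  Initial       0.258    0.006041      0.2295      0.4071
  Change  -2.7876e-04 -4.1814e-04  4.1814e-04  1.3938e-04
  Equil        0.2577    0.005623      0.2299      0.4072
  solve Keq expr → x = 1.3938e-04; check Q = 4.1910e+05
Then change container volume by factor 1.5 (V_new/V_old).
Step 3:
                    X           J           L           C
  Initial      0.1718    0.003749      0.1533      0.2715
  Change   3.4749e-04  5.2124e-04 -5.2124e-04 -1.7375e-04
  Equil        0.1721     0.00427      0.1527      0.2713
  solve Keq expr → x = -1.7375e-04; check Q = 4.1910e+05

Direction: reverse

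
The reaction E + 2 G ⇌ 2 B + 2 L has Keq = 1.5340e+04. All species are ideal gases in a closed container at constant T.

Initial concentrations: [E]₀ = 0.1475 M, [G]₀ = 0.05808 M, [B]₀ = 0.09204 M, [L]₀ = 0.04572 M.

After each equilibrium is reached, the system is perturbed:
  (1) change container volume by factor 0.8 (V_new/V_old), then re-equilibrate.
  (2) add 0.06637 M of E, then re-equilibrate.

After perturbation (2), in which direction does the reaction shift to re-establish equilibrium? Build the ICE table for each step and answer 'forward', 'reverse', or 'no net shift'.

Direction: forward

Q₀ = 0.03559 vs Keq = 1.5340e+04 ⇒ Q<K, forward
Step 1:
                    E           G           B           L
  I            0.1475     0.05808     0.09204     0.04572
  C          -0.02886    -0.05772     0.05772     0.05772
  E            0.1186  3.6310e-04      0.1498      0.1034
  solve Keq expr → x = 0.02886; check Q = 1.5340e+04
Then change container volume by factor 0.8 (V_new/V_old).
Step 2:
                    E           G           B           L
  I            0.1483  4.5388e-04      0.1872      0.1293
  C        2.6588e-05  5.3175e-05 -5.3175e-05 -5.3175e-05
  E            0.1483  5.0706e-04      0.1871      0.1292
  solve Keq expr → x = -2.6588e-05; check Q = 1.5340e+04
Then add 0.06637 M of E.
Step 3:
                    E           G           B           L
  I            0.2147  5.0706e-04      0.1871      0.1292
  C       -4.2544e-05 -8.5087e-05  8.5087e-05  8.5087e-05
  E            0.2147  4.2197e-04      0.1872      0.1293
  solve Keq expr → x = 4.2544e-05; check Q = 1.5340e+04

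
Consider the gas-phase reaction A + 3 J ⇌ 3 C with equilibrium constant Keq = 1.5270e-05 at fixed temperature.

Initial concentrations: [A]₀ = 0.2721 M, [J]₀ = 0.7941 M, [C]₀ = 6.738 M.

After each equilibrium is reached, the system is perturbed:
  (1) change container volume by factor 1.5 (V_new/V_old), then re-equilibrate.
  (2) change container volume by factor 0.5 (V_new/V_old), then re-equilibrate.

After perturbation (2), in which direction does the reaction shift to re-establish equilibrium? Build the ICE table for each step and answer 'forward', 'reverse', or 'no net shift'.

Direction: forward

Q₀ = 2245 vs Keq = 1.5270e-05 ⇒ Q>K, reverse
Step 1:
                  A         J         C
  init       0.2721    0.7941     6.738
  Δ           2.165     6.495    -6.495
  eq          2.437     7.289    0.2433
  solve Keq expr → x = -2.165; check Q = 1.5270e-05
Then change container volume by factor 1.5 (V_new/V_old).
Step 2:
                  A         J         C
  init        1.625     4.859    0.1622
  Δ         0.00658   0.01974  -0.01974
  eq          1.631     4.879    0.1425
  solve Keq expr → x = -0.00658; check Q = 1.5270e-05
Then change container volume by factor 0.5 (V_new/V_old).
Step 3:
                  A         J         C
  init        3.262     9.758     0.285
  Δ        -0.02354  -0.07061   0.07061
  eq          3.239     9.687    0.3556
  solve Keq expr → x = 0.02354; check Q = 1.5270e-05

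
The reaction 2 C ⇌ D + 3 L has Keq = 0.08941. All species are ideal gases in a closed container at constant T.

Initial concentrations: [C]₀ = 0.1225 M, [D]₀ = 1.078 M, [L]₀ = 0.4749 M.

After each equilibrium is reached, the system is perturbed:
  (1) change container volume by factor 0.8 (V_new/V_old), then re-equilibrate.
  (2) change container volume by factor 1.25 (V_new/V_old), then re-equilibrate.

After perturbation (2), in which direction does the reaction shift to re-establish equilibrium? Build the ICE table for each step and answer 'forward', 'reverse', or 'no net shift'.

Q₀ = 7.694 vs Keq = 0.08941 ⇒ Q>K, reverse
Step 1:
                    C           D           L
  Initial      0.1225       1.078      0.4749
  Change       0.1813    -0.09065      -0.272
  Equil        0.3038      0.9873      0.2029
  solve Keq expr → x = -0.09065; check Q = 0.08941
Then change container volume by factor 0.8 (V_new/V_old).
Step 2:
                    C           D           L
  Initial      0.3798       1.234      0.2537
  Change      0.01835   -0.009173    -0.02752
  Equil        0.3981       1.225      0.2262
  solve Keq expr → x = -0.009173; check Q = 0.08941
Then change container volume by factor 1.25 (V_new/V_old).
Step 3:
                    C           D           L
  Initial      0.3185        0.98      0.1809
  Change     -0.01468    0.007338     0.02201
  Equil        0.3038      0.9873      0.2029
  solve Keq expr → x = 0.007338; check Q = 0.08941

Direction: forward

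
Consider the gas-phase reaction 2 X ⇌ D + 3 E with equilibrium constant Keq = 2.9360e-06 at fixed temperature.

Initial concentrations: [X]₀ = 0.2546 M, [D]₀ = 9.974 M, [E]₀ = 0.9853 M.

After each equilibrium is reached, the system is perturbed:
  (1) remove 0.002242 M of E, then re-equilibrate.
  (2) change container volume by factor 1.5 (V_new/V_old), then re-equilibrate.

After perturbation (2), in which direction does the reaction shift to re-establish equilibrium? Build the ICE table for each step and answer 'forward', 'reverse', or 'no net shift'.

Q₀ = 147.2 vs Keq = 2.9360e-06 ⇒ Q>K, reverse
Step 1:
                  X         D         E
  Initial    0.2546     9.974    0.9853
  Change     0.6527   -0.3263    -0.979
  Equil      0.9073     9.648  0.006304
  solve Keq expr → x = -0.3263; check Q = 2.9360e-06
Then remove 0.002242 M of E.
Step 2:
                  X         D         E
  Initial    0.9073     9.648  0.004062
  Change   -0.00149 7.4498e-04  0.002235
  Equil      0.9058     9.648  0.006297
  solve Keq expr → x = 7.4498e-04; check Q = 2.9360e-06
Then change container volume by factor 1.5 (V_new/V_old).
Step 3:
                  X         D         E
  Initial    0.6038     6.432  0.004198
  Change  -8.6500e-04 4.3250e-04  0.001297
  Equil       0.603     6.433  0.005495
  solve Keq expr → x = 4.3250e-04; check Q = 2.9360e-06

Direction: forward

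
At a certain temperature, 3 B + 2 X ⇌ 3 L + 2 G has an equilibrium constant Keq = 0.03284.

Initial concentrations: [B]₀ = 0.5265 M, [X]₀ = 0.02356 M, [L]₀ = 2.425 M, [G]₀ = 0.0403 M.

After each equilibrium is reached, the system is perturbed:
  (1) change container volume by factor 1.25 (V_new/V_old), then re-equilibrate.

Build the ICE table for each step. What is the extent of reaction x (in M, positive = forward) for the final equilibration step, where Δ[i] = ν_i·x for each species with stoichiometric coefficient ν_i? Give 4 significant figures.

Q₀ = 285.9 vs Keq = 0.03284 ⇒ Q>K, reverse
Step 1:
                    B           X           L           G
  init         0.5265     0.02356       2.425      0.0403
  Δ           0.05836     0.03891    -0.05836    -0.03891
  eq           0.5849     0.06247       2.367    0.001391
  solve Keq expr → x = -0.01945; check Q = 0.03284
Then change container volume by factor 1.25 (V_new/V_old).
Step 2:
                    B           X           L           G
  init         0.4679     0.04998       1.893    0.001113
  Δ                 0           0           0           0
  eq           0.4679     0.04998       1.893    0.001113
  solve Keq expr → x = 0; check Q = 0.03284

x = 0 M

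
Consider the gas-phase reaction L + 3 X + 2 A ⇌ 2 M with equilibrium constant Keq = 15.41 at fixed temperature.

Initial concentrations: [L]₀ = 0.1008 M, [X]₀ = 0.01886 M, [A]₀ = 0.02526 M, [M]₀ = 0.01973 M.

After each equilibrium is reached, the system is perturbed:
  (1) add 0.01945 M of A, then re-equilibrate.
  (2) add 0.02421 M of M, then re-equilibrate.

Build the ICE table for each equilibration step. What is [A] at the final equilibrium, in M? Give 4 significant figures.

[A]_eq = 0.08595 M

Q₀ = 9.0220e+05 vs Keq = 15.41 ⇒ Q>K, reverse
Step 1:
                    L           X           A           M
  Initial      0.1008     0.01886     0.02526     0.01973
  Change     0.009565     0.02869     0.01913    -0.01913
  Equil        0.1104     0.04755     0.04439  6.0032e-04
  solve Keq expr → x = -0.009565; check Q = 15.41
Then add 0.01945 M of A.
Step 2:
                    L           X           A           M
  Initial      0.1104     0.04755     0.06384  6.0032e-04
  Change  -1.2454e-04 -3.7362e-04 -2.4908e-04  2.4908e-04
  Equil        0.1102     0.04718     0.06359  8.4940e-04
  solve Keq expr → x = 1.2454e-04; check Q = 15.41
Then add 0.02421 M of M.
Step 3:
                    L           X           A           M
  Initial      0.1102     0.04718     0.06359     0.02506
  Change      0.01118     0.03354     0.02236    -0.02236
  Equil        0.1214     0.08073     0.08595    0.002697
  solve Keq expr → x = -0.01118; check Q = 15.41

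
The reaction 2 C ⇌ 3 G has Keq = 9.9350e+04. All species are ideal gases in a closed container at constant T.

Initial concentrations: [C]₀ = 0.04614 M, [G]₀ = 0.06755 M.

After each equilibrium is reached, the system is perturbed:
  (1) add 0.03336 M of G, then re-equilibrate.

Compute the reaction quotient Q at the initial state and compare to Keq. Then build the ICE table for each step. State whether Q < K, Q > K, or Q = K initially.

Q₀ = 0.1448 vs Keq = 9.9350e+04 ⇒ Q<K, forward
Step 1:
                   C          G
  Initial    0.04614    0.06755
  Change    -0.04598    0.06897
  Equil   1.6003e-04     0.1365
  solve Keq expr → x = 0.02299; check Q = 9.9350e+04
Then add 0.03336 M of G.
Step 2:
                   C          G
  Initial 1.6003e-04     0.1699
  Change  6.1926e-05 -9.2889e-05
  Equil   2.2196e-04     0.1698
  solve Keq expr → x = -3.0963e-05; check Q = 9.9350e+04

Q₀ = 0.1448; Q < K (proceeds forward)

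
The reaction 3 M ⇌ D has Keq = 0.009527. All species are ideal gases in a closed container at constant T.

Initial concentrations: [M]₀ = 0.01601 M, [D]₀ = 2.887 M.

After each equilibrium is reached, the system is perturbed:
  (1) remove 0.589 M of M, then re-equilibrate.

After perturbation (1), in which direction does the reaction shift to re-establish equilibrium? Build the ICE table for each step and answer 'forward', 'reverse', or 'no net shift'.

Direction: reverse

Q₀ = 7.0351e+05 vs Keq = 0.009527 ⇒ Q>K, reverse
Step 1:
                  M         D
  Initial   0.01601     2.887
  Change      5.017    -1.672
  Equil       5.033     1.215
  solve Keq expr → x = -1.672; check Q = 0.009527
Then remove 0.589 M of M.
Step 2:
                  M         D
  Initial     4.444     1.215
  Change     0.3984   -0.1328
  Equil       4.842     1.082
  solve Keq expr → x = -0.1328; check Q = 0.009527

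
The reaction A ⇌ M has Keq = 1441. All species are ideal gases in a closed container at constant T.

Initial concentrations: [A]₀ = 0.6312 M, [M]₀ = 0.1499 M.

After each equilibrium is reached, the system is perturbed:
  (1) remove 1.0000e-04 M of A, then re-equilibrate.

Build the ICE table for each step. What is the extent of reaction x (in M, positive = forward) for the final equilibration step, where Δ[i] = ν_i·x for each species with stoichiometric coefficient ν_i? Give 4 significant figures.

Q₀ = 0.2375 vs Keq = 1441 ⇒ Q<K, forward
Step 1:
                    A           M
  Initial      0.6312      0.1499
  Change      -0.6307      0.6307
  Equil    5.4168e-04      0.7806
  solve Keq expr → x = 0.6307; check Q = 1441
Then remove 1.0000e-04 M of A.
Step 2:
                    A           M
  Initial  4.4168e-04      0.7806
  Change   9.9931e-05 -9.9931e-05
  Equil    5.4161e-04      0.7805
  solve Keq expr → x = -9.9931e-05; check Q = 1441

x = -9.9931e-05 M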